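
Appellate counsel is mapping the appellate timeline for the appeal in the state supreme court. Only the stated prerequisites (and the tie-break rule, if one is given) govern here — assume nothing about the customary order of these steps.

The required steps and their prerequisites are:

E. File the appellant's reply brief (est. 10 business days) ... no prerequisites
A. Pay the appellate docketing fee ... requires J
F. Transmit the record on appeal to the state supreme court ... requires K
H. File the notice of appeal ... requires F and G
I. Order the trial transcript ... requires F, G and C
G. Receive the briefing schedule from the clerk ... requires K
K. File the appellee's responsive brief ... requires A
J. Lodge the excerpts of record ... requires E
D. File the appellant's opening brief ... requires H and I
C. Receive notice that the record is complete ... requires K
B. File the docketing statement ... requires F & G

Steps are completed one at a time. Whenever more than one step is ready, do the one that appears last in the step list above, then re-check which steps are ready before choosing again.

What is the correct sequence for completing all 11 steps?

E → J → A → K → C → G → F → B → I → H → D

E has no prerequisites → E first.
Next only J has its prerequisites met → J.
A needed J, now all done → A.
K needed A, now all done → K.
Now C, G and F have their prerequisites met. C is listed later, so C next.
Now G and F have their prerequisites met. G is listed later, so G next.
That leaves F as the only ready step → F.
B, I and H are all available; B is listed later → B.
Ready: I and H. I is listed later → I.
H needed G and F, now all done → H.
D is the only step now ready → D.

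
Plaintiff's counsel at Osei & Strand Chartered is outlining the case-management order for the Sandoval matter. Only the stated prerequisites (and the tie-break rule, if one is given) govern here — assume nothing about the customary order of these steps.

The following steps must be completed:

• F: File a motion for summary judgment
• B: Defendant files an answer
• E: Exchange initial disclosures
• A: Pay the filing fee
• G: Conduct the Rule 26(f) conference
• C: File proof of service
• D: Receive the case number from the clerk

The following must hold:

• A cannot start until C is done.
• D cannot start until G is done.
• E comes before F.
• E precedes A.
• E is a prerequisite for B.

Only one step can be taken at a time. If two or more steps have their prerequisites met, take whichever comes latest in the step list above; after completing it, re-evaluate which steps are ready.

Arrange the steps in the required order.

C → G → D → E → A → B → F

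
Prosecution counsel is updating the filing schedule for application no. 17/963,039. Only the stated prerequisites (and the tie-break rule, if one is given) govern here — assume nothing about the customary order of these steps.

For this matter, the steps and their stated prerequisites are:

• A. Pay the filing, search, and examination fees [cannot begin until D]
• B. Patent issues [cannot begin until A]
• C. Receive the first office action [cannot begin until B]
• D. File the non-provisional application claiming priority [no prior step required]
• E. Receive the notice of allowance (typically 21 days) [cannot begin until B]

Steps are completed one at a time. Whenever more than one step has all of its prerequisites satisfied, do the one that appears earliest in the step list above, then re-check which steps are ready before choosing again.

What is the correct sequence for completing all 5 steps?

Only D has no prerequisites, so it is first.
Next only A has its prerequisites met → A.
Next only B has its prerequisites met → B.
C and E are both available; C is listed earlier → C.
E needed B, now all done → E.

D, A, B, C, E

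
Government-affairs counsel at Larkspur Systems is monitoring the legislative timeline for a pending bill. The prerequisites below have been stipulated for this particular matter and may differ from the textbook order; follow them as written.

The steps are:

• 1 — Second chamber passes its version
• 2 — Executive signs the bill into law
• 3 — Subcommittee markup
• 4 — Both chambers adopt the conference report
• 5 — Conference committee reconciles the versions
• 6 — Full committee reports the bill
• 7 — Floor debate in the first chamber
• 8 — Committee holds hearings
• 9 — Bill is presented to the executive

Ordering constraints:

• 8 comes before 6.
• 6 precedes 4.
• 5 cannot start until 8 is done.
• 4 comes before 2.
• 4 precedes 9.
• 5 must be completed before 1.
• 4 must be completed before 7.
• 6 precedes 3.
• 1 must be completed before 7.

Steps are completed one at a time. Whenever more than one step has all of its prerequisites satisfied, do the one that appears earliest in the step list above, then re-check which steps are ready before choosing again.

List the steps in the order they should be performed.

8 has no prerequisites → 8 first.
Ready: 5 and 6. 5 is listed earlier → 5.
Ready: 1 and 6. 1 is listed earlier → 1.
That leaves 6 as the only ready step → 6.
Now 3 and 4 have their prerequisites met. 3 is listed earlier, so 3 next.
Next only 4 has its prerequisites met → 4.
Ready: 2, 7 and 9. 2 is listed earlier → 2.
Now 7 and 9 have their prerequisites met. 7 is listed earlier, so 7 next.
Next only 9 has its prerequisites met → 9.

8 → 5 → 1 → 6 → 3 → 4 → 2 → 7 → 9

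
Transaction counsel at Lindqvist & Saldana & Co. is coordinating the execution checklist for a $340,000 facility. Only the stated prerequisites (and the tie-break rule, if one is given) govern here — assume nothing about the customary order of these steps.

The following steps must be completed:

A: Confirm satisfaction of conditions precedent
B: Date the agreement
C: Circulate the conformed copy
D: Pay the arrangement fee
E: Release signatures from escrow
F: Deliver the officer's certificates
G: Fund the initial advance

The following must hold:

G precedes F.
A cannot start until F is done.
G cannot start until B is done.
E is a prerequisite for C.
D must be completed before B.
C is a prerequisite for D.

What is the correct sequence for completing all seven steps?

E has no prerequisites → E first.
That leaves C as the only ready step → C.
Next only D has its prerequisites met → D.
B needed D, now all done → B.
Next only G has its prerequisites met → G.
F is the only step now ready → F.
Next only A has its prerequisites met → A.

E, C, D, B, G, F, A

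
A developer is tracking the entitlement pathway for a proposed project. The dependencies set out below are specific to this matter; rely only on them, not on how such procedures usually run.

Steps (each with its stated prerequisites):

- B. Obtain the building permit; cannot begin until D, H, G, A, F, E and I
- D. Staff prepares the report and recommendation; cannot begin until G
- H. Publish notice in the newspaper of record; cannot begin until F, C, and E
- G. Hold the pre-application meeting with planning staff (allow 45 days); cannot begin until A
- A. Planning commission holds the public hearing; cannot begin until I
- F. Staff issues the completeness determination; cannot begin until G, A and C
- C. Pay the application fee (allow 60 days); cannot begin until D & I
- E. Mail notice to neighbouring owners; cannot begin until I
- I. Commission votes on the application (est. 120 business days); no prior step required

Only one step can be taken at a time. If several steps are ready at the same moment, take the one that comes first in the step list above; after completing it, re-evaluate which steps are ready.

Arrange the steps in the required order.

I → A → G → D → C → F → E → H → B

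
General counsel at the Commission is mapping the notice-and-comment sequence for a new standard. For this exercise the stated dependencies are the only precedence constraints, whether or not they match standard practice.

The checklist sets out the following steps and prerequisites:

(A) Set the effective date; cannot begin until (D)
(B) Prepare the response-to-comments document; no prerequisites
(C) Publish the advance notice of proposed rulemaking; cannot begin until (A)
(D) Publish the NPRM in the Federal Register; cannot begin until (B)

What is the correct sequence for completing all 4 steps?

(B) (D) (A) (C)

(B) has no prerequisites → (B) first.
(D) needed (B), now all done → (D).
That leaves (A) as the only ready step → (A).
Next only (C) has its prerequisites met → (C).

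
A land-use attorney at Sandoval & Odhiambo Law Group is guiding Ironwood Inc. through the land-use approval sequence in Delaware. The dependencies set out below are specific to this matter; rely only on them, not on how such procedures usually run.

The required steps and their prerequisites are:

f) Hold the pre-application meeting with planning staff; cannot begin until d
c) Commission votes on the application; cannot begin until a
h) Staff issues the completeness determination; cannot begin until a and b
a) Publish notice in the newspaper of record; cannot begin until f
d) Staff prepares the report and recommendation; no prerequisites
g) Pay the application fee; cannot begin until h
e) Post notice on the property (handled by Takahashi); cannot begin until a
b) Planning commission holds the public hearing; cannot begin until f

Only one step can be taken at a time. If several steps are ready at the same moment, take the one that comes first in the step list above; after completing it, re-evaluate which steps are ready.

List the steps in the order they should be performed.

d has no prerequisites → d first.
f needed d, now all done → f.
Now a and b have their prerequisites met. a is listed earlier, so a next.
Ready: c, e and b. c is listed earlier → c.
e and b are both available; e is listed earlier → e.
b needed f, now all done → b.
Next only h has its prerequisites met → h.
Next only g has its prerequisites met → g.

d, f, a, c, e, b, h, g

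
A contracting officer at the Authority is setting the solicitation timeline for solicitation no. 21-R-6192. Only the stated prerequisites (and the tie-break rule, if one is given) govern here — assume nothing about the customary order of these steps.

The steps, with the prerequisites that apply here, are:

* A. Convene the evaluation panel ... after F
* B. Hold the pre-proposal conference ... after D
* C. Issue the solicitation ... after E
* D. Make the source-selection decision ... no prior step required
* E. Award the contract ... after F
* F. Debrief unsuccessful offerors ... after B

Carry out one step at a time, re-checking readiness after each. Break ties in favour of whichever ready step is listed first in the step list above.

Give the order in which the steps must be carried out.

D is the only step with nothing outstanding, so it goes first.
B is the only step now ready → B.
F needed B, now all done → F.
Ready: A and E. A is listed earlier → A.
E is the only step now ready → E.
C needed E, now all done → C.

D, B, F, A, E, C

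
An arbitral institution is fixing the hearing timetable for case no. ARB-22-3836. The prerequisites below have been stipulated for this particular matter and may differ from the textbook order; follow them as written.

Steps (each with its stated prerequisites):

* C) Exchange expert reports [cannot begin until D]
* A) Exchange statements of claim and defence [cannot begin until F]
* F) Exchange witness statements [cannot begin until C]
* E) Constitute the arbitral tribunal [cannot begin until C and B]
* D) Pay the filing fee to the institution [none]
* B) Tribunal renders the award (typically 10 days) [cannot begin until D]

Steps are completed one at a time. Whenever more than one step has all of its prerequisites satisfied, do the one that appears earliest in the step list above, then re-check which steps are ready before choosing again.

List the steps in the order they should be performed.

D → C → F → A → B → E

D has no prerequisites → D first.
Now C and B have their prerequisites met. C is listed earlier, so C next.
F and B are both available; F is listed earlier → F.
Now A and B have their prerequisites met. A is listed earlier, so A next.
B needed D, now all done → B.
Next only E has its prerequisites met → E.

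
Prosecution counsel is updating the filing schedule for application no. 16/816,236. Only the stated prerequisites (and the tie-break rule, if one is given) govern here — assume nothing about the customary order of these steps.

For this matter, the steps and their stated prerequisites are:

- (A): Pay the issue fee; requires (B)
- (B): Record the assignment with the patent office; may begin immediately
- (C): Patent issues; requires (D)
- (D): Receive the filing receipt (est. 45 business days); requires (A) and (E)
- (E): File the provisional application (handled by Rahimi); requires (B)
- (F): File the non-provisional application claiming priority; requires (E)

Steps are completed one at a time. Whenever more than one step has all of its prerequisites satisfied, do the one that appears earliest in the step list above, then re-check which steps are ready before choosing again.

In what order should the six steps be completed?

Only (B) has no prerequisites, so it is first.
Now (A) and (E) have their prerequisites met. (A) is listed earlier, so (A) next.
(E) needed (B), now all done → (E).
Ready: (D) and (F). (D) is listed earlier → (D).
(C) now also ready, so the ready set is {(C), (F)}; (C) is listed earlier → (C).
Next only (F) has its prerequisites met → (F).

(B), (A), (E), (D), (C), (F)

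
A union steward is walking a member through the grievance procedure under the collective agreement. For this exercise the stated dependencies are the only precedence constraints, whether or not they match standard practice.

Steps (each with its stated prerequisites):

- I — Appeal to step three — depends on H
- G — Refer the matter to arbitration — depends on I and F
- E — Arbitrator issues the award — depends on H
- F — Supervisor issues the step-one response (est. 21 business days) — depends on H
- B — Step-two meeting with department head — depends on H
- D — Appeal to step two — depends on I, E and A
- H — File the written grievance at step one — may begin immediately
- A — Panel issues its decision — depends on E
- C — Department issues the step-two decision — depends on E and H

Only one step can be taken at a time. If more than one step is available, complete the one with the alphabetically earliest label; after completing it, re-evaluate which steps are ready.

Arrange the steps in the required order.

H has no prerequisites → H first.
B, E, F and I are all available; B has the earlier label → B.
Ready: E, F and I. E has the earlier label → E.
Ready: A, C, F and I. A has the earlier label → A.
Ready: C, F and I. C has the earlier label → C.
Ready: F and I. F has the earlier label → F.
I is the only step now ready → I.
D and G are both available; D has the earlier label → D.
Next only G has its prerequisites met → G.

H, B, E, A, C, F, I, D, G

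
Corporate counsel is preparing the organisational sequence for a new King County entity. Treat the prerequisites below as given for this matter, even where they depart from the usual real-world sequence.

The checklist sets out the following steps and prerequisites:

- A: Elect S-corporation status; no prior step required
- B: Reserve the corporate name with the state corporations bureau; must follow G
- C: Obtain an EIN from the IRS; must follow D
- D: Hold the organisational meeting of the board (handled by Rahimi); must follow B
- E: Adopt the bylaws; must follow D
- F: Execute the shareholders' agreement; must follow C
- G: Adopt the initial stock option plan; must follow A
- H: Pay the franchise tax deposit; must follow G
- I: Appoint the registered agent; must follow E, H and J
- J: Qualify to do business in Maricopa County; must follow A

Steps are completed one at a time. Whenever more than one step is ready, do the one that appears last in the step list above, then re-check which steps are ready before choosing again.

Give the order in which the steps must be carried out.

A has no prerequisites → A first.
J and G are both available; J is listed later → J.
G needed A, now all done → G.
Now H and B have their prerequisites met. H is listed later, so H next.
Next only B has its prerequisites met → B.
D is the only step now ready → D.
Ready: E and C. E is listed later → E.
I now also ready, so the ready set is {I, C}; I is listed later → I.
C needed D, now all done → C.
F is the only step now ready → F.

A, J, G, H, B, D, E, I, C, F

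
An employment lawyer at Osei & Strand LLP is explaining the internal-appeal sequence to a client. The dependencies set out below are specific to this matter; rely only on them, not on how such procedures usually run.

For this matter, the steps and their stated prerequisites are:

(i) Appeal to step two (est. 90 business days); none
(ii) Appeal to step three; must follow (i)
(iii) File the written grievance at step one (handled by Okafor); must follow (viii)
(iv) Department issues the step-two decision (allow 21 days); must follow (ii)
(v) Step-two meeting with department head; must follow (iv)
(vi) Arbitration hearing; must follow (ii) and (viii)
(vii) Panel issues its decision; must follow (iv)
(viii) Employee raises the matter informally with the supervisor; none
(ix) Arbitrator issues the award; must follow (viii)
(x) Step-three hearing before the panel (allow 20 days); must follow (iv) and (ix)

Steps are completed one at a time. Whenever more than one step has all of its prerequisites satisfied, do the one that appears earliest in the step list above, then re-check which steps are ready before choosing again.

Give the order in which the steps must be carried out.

(i), (ii), (iv), (v), (vii), (viii), (iii), (vi), (ix), (x)

Nothing is required for (i) and (viii). (i) is listed earlier → (i) first.
Ready: (ii) and (viii). (ii) is listed earlier → (ii).
(iv) now also ready, so the ready set is {(iv), (viii)}; (iv) is listed earlier → (iv).
(v) and (vii) now also ready, so the ready set is {(v), (vii), (viii)}; (v) is listed earlier → (v).
(vii) and (viii) are both available; (vii) is listed earlier → (vii).
Next only (viii) has its prerequisites met → (viii).
(iii), (vi) and (ix) are all available; (iii) is listed earlier → (iii).
Ready: (vi) and (ix). (vi) is listed earlier → (vi).
That leaves (ix) as the only ready step → (ix).
Next only (x) has its prerequisites met → (x).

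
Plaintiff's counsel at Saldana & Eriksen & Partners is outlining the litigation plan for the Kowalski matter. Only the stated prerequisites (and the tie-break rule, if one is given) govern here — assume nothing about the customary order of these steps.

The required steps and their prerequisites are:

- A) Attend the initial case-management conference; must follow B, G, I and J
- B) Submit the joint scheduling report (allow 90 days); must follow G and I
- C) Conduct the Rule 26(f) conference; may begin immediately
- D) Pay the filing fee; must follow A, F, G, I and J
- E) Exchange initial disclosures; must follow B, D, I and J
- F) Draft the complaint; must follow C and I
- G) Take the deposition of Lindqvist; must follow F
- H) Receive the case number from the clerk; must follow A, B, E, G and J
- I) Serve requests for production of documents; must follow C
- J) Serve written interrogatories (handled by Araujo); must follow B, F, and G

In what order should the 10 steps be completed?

C I F G B J A D E H

C is the only step with nothing outstanding, so it goes first.
I is the only step now ready → I.
F needed C and I, now all done → F.
G needed F, now all done → G.
That leaves B as the only ready step → B.
J is the only step now ready → J.
A is the only step now ready → A.
D needed A, F, G, I and J, now all done → D.
Next only E has its prerequisites met → E.
H needed A, B, E, G and J, now all done → H.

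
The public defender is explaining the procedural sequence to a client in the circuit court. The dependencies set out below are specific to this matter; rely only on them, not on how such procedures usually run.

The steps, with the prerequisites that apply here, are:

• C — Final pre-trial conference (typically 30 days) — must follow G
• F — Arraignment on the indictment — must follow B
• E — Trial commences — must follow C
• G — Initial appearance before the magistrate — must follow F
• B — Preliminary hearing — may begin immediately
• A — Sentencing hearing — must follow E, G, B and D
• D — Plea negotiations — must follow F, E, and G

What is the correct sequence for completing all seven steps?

B has no prerequisites → B first.
F needed B, now all done → F.
That leaves G as the only ready step → G.
C is the only step now ready → C.
E needed C, now all done → E.
D is the only step now ready → D.
Next only A has its prerequisites met → A.

B → F → G → C → E → D → A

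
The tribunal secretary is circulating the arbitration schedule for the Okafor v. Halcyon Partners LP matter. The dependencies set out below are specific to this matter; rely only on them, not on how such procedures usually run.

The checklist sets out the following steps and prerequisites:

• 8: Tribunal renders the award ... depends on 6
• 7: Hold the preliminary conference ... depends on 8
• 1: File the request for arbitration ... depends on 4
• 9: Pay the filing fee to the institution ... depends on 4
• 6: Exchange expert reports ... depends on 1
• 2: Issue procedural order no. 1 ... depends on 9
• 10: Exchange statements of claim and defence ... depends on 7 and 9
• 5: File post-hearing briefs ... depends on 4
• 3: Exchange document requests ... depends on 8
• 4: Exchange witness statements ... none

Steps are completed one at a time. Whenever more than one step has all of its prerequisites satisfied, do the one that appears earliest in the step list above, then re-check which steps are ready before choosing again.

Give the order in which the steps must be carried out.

4 has no prerequisites → 4 first.
Ready: 1, 9 and 5. 1 is listed earlier → 1.
6 now also ready, so the ready set is {9, 6, 5}; 9 is listed earlier → 9.
6, 2 and 5 are all available; 6 is listed earlier → 6.
8, 2 and 5 are all available; 8 is listed earlier → 8.
Ready: 7, 2, 5 and 3. 7 is listed earlier → 7.
Ready: 2, 10, 5 and 3. 2 is listed earlier → 2.
Ready: 10, 5 and 3. 10 is listed earlier → 10.
Ready: 5 and 3. 5 is listed earlier → 5.
3 is the only step now ready → 3.

4, 1, 9, 6, 8, 7, 2, 10, 5, 3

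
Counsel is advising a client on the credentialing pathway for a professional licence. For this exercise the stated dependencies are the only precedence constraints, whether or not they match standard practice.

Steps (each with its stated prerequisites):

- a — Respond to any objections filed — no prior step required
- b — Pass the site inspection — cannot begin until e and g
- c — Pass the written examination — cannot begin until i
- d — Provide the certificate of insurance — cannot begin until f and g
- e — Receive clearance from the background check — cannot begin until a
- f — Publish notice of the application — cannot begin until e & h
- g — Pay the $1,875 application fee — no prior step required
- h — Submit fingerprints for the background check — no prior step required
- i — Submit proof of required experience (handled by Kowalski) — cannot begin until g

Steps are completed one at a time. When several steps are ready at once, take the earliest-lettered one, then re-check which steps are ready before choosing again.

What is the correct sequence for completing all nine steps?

a → e → g → b → h → f → d → i → c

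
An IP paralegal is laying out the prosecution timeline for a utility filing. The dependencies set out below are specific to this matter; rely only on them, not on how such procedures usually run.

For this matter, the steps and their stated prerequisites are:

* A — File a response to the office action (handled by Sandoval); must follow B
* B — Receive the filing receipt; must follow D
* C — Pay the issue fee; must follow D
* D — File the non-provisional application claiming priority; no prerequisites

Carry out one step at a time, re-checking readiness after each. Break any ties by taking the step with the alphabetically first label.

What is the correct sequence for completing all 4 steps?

D, B, A, C

D has no prerequisites → D first.
Now B and C have their prerequisites met. B has the earlier label, so B next.
A now also ready, so the ready set is {A, C}; A has the earlier label → A.
That leaves C as the only ready step → C.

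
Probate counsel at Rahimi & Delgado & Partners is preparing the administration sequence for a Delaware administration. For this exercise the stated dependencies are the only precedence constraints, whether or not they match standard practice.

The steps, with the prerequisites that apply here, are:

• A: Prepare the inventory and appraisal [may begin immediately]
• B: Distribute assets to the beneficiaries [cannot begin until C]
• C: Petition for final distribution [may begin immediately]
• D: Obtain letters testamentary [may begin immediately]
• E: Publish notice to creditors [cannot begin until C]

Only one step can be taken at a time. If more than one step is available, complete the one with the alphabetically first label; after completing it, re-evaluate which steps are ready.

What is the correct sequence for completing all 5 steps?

A, C, B, D, E

Nothing is required for A, C and D. A has the earlier label → A first.
Ready: C and D. C has the earlier label → C.
B, D and E are all available; B has the earlier label → B.
Now D and E have their prerequisites met. D has the earlier label, so D next.
E needed C, now all done → E.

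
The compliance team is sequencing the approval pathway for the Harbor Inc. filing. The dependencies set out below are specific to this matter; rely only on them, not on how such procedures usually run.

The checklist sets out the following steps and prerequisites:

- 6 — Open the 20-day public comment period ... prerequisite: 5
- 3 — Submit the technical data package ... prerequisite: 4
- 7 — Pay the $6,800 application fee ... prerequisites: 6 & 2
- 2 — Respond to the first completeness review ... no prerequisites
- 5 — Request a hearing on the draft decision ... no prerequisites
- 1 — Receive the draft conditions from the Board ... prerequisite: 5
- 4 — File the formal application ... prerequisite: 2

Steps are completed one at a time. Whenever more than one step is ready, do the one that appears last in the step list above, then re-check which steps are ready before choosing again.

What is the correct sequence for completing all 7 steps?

5 1 2 4 3 6 7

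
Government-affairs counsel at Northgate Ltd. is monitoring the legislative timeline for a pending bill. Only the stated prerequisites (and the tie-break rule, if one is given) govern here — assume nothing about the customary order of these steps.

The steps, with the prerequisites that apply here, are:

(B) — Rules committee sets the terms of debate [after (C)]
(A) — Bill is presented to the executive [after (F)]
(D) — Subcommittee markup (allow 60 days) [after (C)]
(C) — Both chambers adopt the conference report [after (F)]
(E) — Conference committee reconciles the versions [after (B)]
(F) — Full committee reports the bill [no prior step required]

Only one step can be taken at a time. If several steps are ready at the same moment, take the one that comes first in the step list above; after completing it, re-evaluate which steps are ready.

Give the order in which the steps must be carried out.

(F) → (A) → (C) → (B) → (D) → (E)

(F) has no prerequisites → (F) first.
Now (A) and (C) have their prerequisites met. (A) is listed earlier, so (A) next.
Next only (C) has its prerequisites met → (C).
(B) and (D) are both available; (B) is listed earlier → (B).
Ready: (D) and (E). (D) is listed earlier → (D).
(E) is the only step now ready → (E).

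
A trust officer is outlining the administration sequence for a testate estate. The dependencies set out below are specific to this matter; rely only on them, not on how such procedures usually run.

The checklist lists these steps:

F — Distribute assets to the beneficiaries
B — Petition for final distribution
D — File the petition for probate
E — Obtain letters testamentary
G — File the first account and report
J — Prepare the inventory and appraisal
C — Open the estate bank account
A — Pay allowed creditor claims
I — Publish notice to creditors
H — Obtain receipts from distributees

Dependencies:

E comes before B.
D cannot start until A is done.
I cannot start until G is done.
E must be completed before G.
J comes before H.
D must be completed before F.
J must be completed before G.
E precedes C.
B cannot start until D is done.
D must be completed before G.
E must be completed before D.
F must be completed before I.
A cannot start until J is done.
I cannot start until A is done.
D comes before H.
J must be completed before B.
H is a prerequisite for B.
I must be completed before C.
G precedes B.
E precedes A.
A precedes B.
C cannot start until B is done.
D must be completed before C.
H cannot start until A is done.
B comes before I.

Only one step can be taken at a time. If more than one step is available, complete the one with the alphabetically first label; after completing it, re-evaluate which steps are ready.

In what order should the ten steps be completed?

E → J → A → D → F → G → H → B → I → C

E and J have no prerequisites; E has the earlier label, so E is first.
That leaves J as the only ready step → J.
A needed E and J, now all done → A.
D needed A and E, now all done → D.
Now F, G and H have their prerequisites met. F has the earlier label, so F next.
Now G and H have their prerequisites met. G has the earlier label, so G next.
H needed A, D and J, now all done → H.
That leaves B as the only ready step → B.
I needed A, B, F and G, now all done → I.
C needed B, D, E and I, now all done → C.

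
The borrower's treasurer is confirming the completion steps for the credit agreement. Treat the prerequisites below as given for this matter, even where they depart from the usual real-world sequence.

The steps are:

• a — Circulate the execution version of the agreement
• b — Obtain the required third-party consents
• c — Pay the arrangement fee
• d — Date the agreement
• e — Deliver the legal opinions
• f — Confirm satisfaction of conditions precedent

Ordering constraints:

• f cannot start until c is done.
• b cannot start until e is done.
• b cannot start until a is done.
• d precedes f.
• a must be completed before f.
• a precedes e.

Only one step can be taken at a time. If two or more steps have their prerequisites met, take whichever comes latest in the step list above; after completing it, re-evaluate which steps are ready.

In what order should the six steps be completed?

d c a f e b

d, c and a have no prerequisites; d is listed later, so d is first.
c and a are both available; c is listed later → c.
That leaves a as the only ready step → a.
Ready: f and e. f is listed later → f.
That leaves e as the only ready step → e.
That leaves b as the only ready step → b.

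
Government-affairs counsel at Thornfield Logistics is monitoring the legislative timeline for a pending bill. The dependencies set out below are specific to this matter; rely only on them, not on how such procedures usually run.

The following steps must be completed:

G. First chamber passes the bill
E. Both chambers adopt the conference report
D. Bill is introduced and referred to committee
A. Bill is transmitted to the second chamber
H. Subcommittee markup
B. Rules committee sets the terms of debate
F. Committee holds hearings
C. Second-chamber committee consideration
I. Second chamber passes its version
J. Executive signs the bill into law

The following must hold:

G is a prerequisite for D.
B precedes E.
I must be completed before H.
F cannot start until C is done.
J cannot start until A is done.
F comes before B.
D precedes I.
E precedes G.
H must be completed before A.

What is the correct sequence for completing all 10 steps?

Only C has no prerequisites, so it is first.
Next only F has its prerequisites met → F.
B needed F, now all done → B.
That leaves E as the only ready step → E.
G needed E, now all done → G.
D needed G, now all done → D.
I is the only step now ready → I.
That leaves H as the only ready step → H.
A needed H, now all done → A.
J is the only step now ready → J.

C F B E G D I H A J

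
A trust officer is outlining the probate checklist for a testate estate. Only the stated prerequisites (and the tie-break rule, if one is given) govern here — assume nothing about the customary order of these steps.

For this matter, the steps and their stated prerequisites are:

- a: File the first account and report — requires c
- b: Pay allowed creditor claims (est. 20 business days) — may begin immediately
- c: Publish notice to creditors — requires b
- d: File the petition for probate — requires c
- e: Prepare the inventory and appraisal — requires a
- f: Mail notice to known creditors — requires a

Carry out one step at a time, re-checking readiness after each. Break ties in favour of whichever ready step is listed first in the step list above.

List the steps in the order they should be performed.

b is the only step with nothing outstanding, so it goes first.
c needed b, now all done → c.
Ready: a and d. a is listed earlier → a.
Now d, e and f have their prerequisites met. d is listed earlier, so d next.
Now e and f have their prerequisites met. e is listed earlier, so e next.
That leaves f as the only ready step → f.

b c a d e f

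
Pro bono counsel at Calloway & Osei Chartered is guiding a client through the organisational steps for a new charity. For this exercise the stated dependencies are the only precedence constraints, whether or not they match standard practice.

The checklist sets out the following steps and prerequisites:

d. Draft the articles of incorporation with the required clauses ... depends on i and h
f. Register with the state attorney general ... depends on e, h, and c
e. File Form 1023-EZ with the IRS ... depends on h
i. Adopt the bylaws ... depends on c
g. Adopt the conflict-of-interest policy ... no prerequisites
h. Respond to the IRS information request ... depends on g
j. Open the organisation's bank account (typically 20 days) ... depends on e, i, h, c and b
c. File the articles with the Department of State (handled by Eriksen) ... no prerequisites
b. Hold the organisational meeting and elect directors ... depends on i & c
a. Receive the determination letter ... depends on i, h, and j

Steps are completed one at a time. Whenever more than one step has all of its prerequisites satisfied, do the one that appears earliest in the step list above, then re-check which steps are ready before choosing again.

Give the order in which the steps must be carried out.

g, h, e, c, f, i, d, b, j, a

g and c have no prerequisites; g is listed earlier, so g is first.
h now also ready, so the ready set is {h, c}; h is listed earlier → h.
e and c are both available; e is listed earlier → e.
c is the only step now ready → c.
Now f and i have their prerequisites met. f is listed earlier, so f next.
Next only i has its prerequisites met → i.
d and b are both available; d is listed earlier → d.
b is the only step now ready → b.
j needed e, i, h, c and b, now all done → j.
a needed i, h and j, now all done → a.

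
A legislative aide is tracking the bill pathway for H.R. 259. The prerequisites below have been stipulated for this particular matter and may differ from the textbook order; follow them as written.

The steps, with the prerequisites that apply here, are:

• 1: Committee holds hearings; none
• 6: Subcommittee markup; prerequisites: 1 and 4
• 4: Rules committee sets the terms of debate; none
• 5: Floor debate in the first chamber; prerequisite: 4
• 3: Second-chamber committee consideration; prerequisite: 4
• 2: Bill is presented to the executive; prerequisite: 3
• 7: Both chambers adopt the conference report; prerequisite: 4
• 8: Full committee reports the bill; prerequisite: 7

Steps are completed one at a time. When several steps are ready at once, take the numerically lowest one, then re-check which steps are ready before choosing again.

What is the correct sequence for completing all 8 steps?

1, 4, 3, 2, 5, 6, 7, 8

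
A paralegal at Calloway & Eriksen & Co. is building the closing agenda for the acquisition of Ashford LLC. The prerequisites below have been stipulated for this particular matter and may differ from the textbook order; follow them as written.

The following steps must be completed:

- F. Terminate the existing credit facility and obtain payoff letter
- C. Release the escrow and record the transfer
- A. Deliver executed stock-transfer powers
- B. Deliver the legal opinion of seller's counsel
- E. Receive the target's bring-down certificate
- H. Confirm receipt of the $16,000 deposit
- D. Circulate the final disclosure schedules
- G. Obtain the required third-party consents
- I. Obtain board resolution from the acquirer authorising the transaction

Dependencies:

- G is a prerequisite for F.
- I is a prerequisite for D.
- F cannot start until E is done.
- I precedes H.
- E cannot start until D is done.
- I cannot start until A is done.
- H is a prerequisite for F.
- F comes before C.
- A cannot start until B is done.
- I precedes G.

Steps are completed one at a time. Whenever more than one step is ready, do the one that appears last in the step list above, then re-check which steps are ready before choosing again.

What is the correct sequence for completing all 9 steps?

Only B has no prerequisites, so it is first.
A is the only step now ready → A.
Next only I has its prerequisites met → I.
Now G, D and H have their prerequisites met. G is listed later, so G next.
D and H are both available; D is listed later → D.
Ready: H and E. H is listed later → H.
That leaves E as the only ready step → E.
F needed G, H and E, now all done → F.
Next only C has its prerequisites met → C.

B A I G D H E F C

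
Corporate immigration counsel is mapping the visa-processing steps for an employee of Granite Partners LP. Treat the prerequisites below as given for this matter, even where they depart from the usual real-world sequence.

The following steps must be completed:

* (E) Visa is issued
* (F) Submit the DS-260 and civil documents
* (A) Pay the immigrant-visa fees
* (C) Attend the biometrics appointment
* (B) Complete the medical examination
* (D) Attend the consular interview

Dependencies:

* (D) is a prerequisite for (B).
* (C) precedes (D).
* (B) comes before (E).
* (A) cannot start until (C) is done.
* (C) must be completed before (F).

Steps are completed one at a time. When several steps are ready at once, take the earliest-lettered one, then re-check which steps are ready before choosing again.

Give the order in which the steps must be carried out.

(C) has no prerequisites → (C) first.
Now (A), (D) and (F) have their prerequisites met. (A) has the earlier label, so (A) next.
(D) and (F) are both available; (D) has the earlier label → (D).
(B) and (F) are both available; (B) has the earlier label → (B).
Ready: (E) and (F). (E) has the earlier label → (E).
(F) is the only step now ready → (F).

(C) → (A) → (D) → (B) → (E) → (F)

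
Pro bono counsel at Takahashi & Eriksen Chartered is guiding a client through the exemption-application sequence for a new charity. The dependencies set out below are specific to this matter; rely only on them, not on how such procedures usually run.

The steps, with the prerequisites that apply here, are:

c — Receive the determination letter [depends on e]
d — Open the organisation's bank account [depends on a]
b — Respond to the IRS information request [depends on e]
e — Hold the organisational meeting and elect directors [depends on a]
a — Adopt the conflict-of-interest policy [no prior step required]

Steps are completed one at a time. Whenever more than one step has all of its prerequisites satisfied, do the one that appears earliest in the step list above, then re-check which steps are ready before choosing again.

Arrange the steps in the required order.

Only a has no prerequisites, so it is first.
d and e are both available; d is listed earlier → d.
That leaves e as the only ready step → e.
Now c and b have their prerequisites met. c is listed earlier, so c next.
That leaves b as the only ready step → b.

a d e c b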